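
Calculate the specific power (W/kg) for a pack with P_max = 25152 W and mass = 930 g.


Convert: m = 930 g = 0.93 kg
SP = P / m = 25152 / 0.93 = 27050 W/kg

27050 W/kg


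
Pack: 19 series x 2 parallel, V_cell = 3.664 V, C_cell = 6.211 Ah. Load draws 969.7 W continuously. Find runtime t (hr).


Step 1: E_pack = Ns * V_cell * Np * C_cell = 19 * 3.664 * 2 * 6.211 = 864.77 Wh
Step 2: t = E_pack / P = 864.77 / 969.7 = 0.8918 hr

0.8918 hr


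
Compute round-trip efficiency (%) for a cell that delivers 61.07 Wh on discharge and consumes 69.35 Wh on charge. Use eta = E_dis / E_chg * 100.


eta_e = E_dis / E_chg * 100 = 61.07 / 69.35 * 100 = 88.06%

88.06%


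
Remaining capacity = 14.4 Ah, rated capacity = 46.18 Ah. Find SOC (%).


SOC% = 14.4 / 46.18 * 100 = 31.18%

31.18%


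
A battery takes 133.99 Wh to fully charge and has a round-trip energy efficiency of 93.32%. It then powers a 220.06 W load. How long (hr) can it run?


Step 1: E_discharge = eta/100 * E_charge = 93.32/100 * 133.99 = 125.04 Wh
Step 2: t = E_discharge / P = 125.04 / 220.06 = 0.5682 hr

0.5682 hr


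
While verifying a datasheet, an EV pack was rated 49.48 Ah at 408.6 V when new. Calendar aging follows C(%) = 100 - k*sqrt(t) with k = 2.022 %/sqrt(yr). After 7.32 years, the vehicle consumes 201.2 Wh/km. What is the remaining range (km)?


Step 1: capacity retention = 100 - 2.022 * sqrt(7.32) = 100 - 2.022 * 2.7055 = 94.529%
Step 2: C_now = 49.48 * 94.529/100 = 46.773 Ah
Step 3: E_pack = V * C_now = 408.6 * 46.773 = 19111 Wh
Step 4: range = E_pack / consumption = 19111 / 201.2 = 94.99 km

94.99 km


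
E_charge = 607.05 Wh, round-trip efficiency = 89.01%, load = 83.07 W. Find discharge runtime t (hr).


Step 1: E_discharge = eta/100 * E_charge = 89.01/100 * 607.05 = 540.34 Wh
Step 2: t = E_discharge / P = 540.34 / 83.07 = 6.505 hr

6.505 hr


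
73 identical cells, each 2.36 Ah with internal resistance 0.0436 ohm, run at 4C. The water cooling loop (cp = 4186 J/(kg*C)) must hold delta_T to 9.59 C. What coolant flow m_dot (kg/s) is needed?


Step 1: I = 4 * 2.36 = 9.44 A
Step 2: Q_cell = I^2 * R = 9.44^2 * 0.0436 = 3.8854 W
Step 3: Q_total = 73 * 3.8854 = 283.63 W
Step 4: m_dot = Q_total / (cp * dT) = 283.63 / (4186 * 9.59) = 0.007065 kg/s

0.007065 kg/s


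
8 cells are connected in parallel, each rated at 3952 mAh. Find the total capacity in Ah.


Convert: C_cell = 3952 mAh = 3.952 Ah
C_total = 8 * 3.952 = 31.616 Ah

31.616 Ah


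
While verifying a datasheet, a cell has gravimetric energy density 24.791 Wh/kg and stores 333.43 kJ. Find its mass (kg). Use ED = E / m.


Convert: E = 333.43 kJ = 92.619 Wh
m = E / ED = 92.619 / 24.791 = 3.736 kg

3.736 kg


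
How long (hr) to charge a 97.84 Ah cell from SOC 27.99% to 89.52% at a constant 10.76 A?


delta_Ah = 97.84 * (89.52 - 27.99) / 100 = 60.201 Ah
t = delta_Ah / I = 60.201 / 10.76 = 5.595 hr

5.595 hr


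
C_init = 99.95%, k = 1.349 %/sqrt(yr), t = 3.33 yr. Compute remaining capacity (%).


Step 1: sqrt(3.33 yr) = 1.8248
Step 2: drop = 1.349 * 1.8248 = 2.4617
Step 3: C_final = 99.95 - 2.4617 = 97.49%

97.49%


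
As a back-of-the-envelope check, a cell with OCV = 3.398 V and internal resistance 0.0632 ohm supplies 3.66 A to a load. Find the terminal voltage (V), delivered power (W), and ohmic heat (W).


Step 1: V_terminal = OCV - I*R = 3.398 - 3.66 * 0.0632 = 3.1667 V
Step 2: P_out = V_terminal * I = 3.1667 * 3.66 = 11.59 W
Step 3: Q = I^2 * R = 3.66^2 * 0.0632 = 0.8466 W

V=3.1667 V, P=11.59 W, Q=0.8466 W


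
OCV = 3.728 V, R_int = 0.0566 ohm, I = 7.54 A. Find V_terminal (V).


V = OCV - I*R = 3.728 - 7.54 * 0.0566 = 3.301 V

3.301 V


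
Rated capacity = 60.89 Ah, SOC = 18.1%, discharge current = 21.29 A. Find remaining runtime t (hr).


Step 1: remaining = SOC/100 * C_total = 18.1/100 * 60.89 = 11.021 Ah
Step 2: t = remaining / I = 11.021 / 21.29 = 0.5177 hr

0.5177 hr


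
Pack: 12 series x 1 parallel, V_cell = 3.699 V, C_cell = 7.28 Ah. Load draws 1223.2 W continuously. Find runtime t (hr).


Step 1: E_pack = Ns * V_cell * Np * C_cell = 12 * 3.699 * 1 * 7.28 = 323.14 Wh
Step 2: t = E_pack / P = 323.14 / 1223.2 = 0.2642 hr

0.2642 hr


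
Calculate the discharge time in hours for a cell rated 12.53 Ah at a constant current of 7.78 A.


Runtime = 12.53 Ah / 7.78 A = 1.611 hr

1.611 hr


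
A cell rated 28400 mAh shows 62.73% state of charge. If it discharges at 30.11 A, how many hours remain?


Convert: C_total = 28400 mAh = 28.4 Ah
Step 1: remaining = SOC/100 * C_total = 62.73/100 * 28.4 = 17.815 Ah
Step 2: t = remaining / I = 17.815 / 30.11 = 0.5917 hr

0.5917 hr


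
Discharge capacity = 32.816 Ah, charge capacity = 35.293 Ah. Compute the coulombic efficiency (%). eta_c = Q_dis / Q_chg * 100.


Coulombic efficiency = 32.816/35.293 * 100% = 92.98%

92.98%


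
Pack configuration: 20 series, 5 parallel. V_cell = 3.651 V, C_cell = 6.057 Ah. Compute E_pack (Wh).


V_pack = 20 * 3.651 = 73.02 V
C_pack = 5 * 6.057 = 30.285 Ah
E = V_pack * C_pack = 73.02 * 30.285 = 2211 Wh

2211 Wh


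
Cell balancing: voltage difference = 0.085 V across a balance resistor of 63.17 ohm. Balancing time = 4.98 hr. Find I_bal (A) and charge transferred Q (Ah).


First, Ohm's law: I_bal = 0.085 V / 63.17 ohm = 0.0013456 A
Then Q = I * t = 0.0013456 A * 4.98 hr = 0.006701 Ah

I=0.0013456 A, Q=0.006701 Ah


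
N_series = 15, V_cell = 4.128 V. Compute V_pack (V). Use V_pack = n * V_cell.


With 15 cells in series at 4.128 V each, V_pack = 61.92 V

61.92 V


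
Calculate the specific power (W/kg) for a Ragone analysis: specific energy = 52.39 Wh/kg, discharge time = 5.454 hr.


P_specific = E / t = 52.39 / 5.454 = 9.606 W/kg

9.606 W/kg


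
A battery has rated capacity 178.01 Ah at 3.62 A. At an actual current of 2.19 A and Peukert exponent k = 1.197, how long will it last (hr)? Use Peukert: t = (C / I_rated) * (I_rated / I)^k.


t_rated = C / I_rated = 178.01 / 3.62 = 49.174 hr
(I_rated/I)^k = (1.653)^1.197 = 1.825
t = t_rated * (I_rated/I)^k = 49.174 * 1.825 = 89.74 hr

89.74 hr


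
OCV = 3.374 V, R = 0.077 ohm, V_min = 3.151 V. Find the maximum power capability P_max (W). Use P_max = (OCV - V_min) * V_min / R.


dV = OCV - V_min = 0.223 V (so I_max = dV / R)
P_max = dV * V_min / R = 0.223 * 3.151 / 0.077 = 9.126 W

9.126 W


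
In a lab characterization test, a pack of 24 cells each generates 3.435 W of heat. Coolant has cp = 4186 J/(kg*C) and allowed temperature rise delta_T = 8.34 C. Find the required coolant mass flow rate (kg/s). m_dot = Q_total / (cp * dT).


Q_total = 24 * 3.435 = 82.44 W
m_dot = Q_total / (cp * dT) = 82.44 / (4186 * 8.34) = 0.002361 kg/s

0.002361 kg/s


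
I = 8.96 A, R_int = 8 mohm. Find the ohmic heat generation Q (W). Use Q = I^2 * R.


Convert: R = 8 mohm = 0.008 ohm
I^2 = 80.282
Q = 80.282 * 0.008 = 0.6423 W

0.6423 W


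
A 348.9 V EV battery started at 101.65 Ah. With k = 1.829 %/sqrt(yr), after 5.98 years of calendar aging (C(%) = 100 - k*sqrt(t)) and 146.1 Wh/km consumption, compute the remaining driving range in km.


Step 1: capacity retention = 100 - 1.829 * sqrt(5.98) = 100 - 1.829 * 2.4454 = 95.527%
Step 2: C_now = 101.65 * 95.527/100 = 97.103 Ah
Step 3: E_pack = V * C_now = 348.9 * 97.103 = 33879 Wh
Step 4: range = E_pack / consumption = 33879 / 146.1 = 231.9 km

231.9 km


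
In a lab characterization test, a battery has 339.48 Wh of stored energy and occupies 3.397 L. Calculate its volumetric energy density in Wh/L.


Volumetric ED = 339.48 Wh / 3.397 L = 99.94 Wh/L

99.94 Wh/L


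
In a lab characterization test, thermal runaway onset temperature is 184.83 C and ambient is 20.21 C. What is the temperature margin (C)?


Safety margin = 184.83 C - 20.21 C = 164.62 C

164.62 C


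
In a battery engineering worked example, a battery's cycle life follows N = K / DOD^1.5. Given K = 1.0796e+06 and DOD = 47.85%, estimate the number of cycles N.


DOD^1.5 = 331
N = K / DOD^1.5 = 1.0796e+06 / 331 = 3262

3262 cycles


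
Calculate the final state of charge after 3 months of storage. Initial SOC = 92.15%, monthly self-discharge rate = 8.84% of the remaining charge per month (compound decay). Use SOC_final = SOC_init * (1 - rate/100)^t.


decay = (1 - 8.84/100)^3 = 0.75755
SOC_final = 92.15 * 0.75755 = 69.81%

69.81%


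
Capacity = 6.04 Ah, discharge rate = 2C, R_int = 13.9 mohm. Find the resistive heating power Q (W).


Convert: R = 13.9 mohm = 0.0139 ohm
Step 1: I = C_rate * capacity = 2 * 6.04 = 12.08 A
Step 2: Q = I^2 * R = 12.08^2 * 0.0139 = 145.93 * 0.0139 = 2.028 W

2.028 W


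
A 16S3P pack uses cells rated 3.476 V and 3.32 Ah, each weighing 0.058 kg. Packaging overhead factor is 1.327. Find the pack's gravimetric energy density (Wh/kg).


Step 1: V_pack = 16 * 3.476 = 55.616 V
Step 2: C_pack = 3 * 3.32 = 9.96 Ah
Step 3: E_pack = V_pack * C_pack = 55.616 * 9.96 = 553.94 Wh
Step 4: m_pack = 16 * 3 * 0.058 * 1.327 = 3.6944 kg
Step 5: ED = E_pack / m_pack = 553.94 / 3.6944 = 149.9 Wh/kg

149.9 Wh/kg


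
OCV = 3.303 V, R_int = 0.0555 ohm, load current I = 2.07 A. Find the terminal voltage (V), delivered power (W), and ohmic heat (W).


Step 1: V_terminal = OCV - I*R = 3.303 - 2.07 * 0.0555 = 3.1881 V
Step 2: P_out = V_terminal * I = 3.1881 * 2.07 = 6.599 W
Step 3: Q = I^2 * R = 2.07^2 * 0.0555 = 0.2378 W

V=3.1881 V, P=6.599 W, Q=0.2378 W


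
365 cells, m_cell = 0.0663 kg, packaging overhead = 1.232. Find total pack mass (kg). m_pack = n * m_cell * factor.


m_pack = n * m_cell * overhead = 365 * 0.0663 * 1.232 = 29.81 kg

29.81 kg


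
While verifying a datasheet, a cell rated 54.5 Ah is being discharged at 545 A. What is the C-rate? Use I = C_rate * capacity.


Rearranging: C_rate = 545 / 54.5 = 10C

10C


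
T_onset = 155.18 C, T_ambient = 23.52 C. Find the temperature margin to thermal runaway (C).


margin = T_onset - T_ambient = 155.18 - 23.52 = 131.66 C

131.66 C


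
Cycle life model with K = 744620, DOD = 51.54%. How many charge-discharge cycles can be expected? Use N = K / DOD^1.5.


DOD^1.5 = 370.01
N = K / DOD^1.5 = 744620 / 370.01 = 2012

2012 cycles


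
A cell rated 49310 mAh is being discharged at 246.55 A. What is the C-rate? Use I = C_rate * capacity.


Convert: capacity = 49310 mAh = 49.31 Ah
C_rate = I / capacity = 246.55 / 49.31 = 5C

5C


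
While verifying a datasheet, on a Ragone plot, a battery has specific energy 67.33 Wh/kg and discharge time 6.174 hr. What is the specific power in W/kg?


Specific power = 67.33 Wh/kg / 6.174 hr = 10.91 W/kg

10.91 W/kg


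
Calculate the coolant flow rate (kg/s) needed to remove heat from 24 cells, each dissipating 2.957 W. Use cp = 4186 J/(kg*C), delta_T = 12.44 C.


Q_total = 24 * 2.957 = 70.968 W
m_dot = Q_total / (cp * dT) = 70.968 / (4186 * 12.44) = 0.001363 kg/s

0.001363 kg/s


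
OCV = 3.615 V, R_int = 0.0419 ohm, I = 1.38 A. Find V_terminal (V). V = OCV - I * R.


IR drop = 1.38 * 0.0419 = 0.057822 V
V = 3.615 - 0.057822 = 3.557 V

3.557 V


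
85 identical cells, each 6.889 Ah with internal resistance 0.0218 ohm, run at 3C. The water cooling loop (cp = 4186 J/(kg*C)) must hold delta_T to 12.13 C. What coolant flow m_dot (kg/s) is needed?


Step 1: I = 3 * 6.889 = 20.667 A
Step 2: Q_cell = I^2 * R = 20.667^2 * 0.0218 = 9.3113 W
Step 3: Q_total = 85 * 9.3113 = 791.46 W
Step 4: m_dot = Q_total / (cp * dT) = 791.46 / (4186 * 12.13) = 0.01559 kg/s

0.01559 kg/s


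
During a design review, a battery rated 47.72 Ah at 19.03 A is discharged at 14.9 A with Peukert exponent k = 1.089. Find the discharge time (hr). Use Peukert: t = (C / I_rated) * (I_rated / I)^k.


Step 1: t_rated = C / I_rated = 47.72 / 19.03 = 2.5076 hr
Step 2: ratio = 19.03 / 14.9 = 1.2772
Step 3: ratio^k = 1.2772^1.089 = 1.3053
Step 4: t = t_rated * ratio^k = 2.5076 * 1.3053 = 3.273 hr

3.273 hr


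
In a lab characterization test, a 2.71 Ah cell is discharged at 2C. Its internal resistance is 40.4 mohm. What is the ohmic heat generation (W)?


Convert: R = 40.4 mohm = 0.0404 ohm
Step 1: I = C_rate * capacity = 2 * 2.71 = 5.42 A
Step 2: Q = I^2 * R = 5.42^2 * 0.0404 = 29.376 * 0.0404 = 1.187 W

1.187 W


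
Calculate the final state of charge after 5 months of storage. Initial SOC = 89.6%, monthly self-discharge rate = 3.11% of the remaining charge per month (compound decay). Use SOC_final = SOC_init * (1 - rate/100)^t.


decay = (1 - 3.11/100)^5 = 0.85388
SOC_final = 89.6 * 0.85388 = 76.51%

76.51%


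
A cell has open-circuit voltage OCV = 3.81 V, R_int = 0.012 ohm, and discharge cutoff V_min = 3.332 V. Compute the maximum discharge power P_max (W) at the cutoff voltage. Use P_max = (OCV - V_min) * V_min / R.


P_max = (OCV - V_min) * V_min / R = (3.81 - 3.332) * 3.332 / 0.012 = 0.478 * 3.332 / 0.012 = 132.7 W

132.7 W


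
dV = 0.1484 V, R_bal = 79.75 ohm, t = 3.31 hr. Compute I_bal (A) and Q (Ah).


I_bal = dV / R = 0.1484 / 79.75 = 0.0018608 A
Q = I_bal * t = 0.0018608 * 3.31 = 0.006159 Ah

I=0.0018608 A, Q=0.006159 Ah


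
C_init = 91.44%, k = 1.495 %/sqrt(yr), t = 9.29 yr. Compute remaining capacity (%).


Step 1: sqrt(9.29 yr) = 3.048
Step 2: drop = 1.495 * 3.048 = 4.5568
Step 3: C_final = 91.44 - 4.5568 = 86.88%

86.88%


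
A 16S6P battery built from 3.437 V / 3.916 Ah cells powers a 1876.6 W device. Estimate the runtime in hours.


Step 1: E_pack = Ns * V_cell * Np * C_cell = 16 * 3.437 * 6 * 3.916 = 1292.1 Wh
Step 2: t = E_pack / P = 1292.1 / 1876.6 = 0.6885 hr

0.6885 hr


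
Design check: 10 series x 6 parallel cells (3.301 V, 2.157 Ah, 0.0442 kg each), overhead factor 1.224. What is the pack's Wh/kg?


Step 1: V_pack = 10 * 3.301 = 33.01 V
Step 2: C_pack = 6 * 2.157 = 12.942 Ah
Step 3: E_pack = V_pack * C_pack = 33.01 * 12.942 = 427.22 Wh
Step 4: m_pack = 10 * 6 * 0.0442 * 1.224 = 3.246 kg
Step 5: ED = E_pack / m_pack = 427.22 / 3.246 = 131.6 Wh/kg

131.6 Wh/kg


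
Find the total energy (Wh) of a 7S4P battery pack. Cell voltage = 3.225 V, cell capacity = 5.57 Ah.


V_pack = 7 * 3.225 = 22.575 V
C_pack = 4 * 5.57 = 22.28 Ah
E = V_pack * C_pack = 22.575 * 22.28 = 503.0 Wh

503.0 Wh


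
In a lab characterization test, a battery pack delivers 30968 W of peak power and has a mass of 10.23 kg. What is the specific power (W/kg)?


Specific power = 30968 W / 10.23 kg = 3027 W/kg

3027 W/kg


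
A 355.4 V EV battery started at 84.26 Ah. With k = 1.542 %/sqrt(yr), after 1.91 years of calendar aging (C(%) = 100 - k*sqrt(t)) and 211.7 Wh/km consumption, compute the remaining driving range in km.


Step 1: capacity retention = 100 - 1.542 * sqrt(1.91) = 100 - 1.542 * 1.382 = 97.869%
Step 2: C_now = 84.26 * 97.869/100 = 82.464 Ah
Step 3: E_pack = V * C_now = 355.4 * 82.464 = 29308 Wh
Step 4: range = E_pack / consumption = 29308 / 211.7 = 138.4 km

138.4 km


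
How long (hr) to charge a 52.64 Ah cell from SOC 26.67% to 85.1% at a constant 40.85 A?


delta_Ah = 52.64 * (85.1 - 26.67) / 100 = 30.758 Ah
t = delta_Ah / I = 30.758 / 40.85 = 0.7529 hr

0.7529 hr


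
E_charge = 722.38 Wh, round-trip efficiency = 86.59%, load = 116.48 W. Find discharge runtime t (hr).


Step 1: E_discharge = eta/100 * E_charge = 86.59/100 * 722.38 = 625.51 Wh
Step 2: t = E_discharge / P = 625.51 / 116.48 = 5.370 hr

5.370 hr


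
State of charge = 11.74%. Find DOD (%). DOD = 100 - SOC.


Complement of SOC: DOD = 100% - 11.74% = 88.26%

88.26%


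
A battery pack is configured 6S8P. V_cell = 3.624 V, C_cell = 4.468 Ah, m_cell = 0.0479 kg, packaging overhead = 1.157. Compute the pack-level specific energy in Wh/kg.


Step 1: V_pack = 6 * 3.624 = 21.744 V
Step 2: C_pack = 8 * 4.468 = 35.744 Ah
Step 3: E_pack = V_pack * C_pack = 21.744 * 35.744 = 777.22 Wh
Step 4: m_pack = 6 * 8 * 0.0479 * 1.157 = 2.6602 kg
Step 5: ED = E_pack / m_pack = 777.22 / 2.6602 = 292.2 Wh/kg

292.2 Wh/kg


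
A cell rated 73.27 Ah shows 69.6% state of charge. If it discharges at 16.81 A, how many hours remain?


Step 1: remaining = SOC/100 * C_total = 69.6/100 * 73.27 = 50.996 Ah
Step 2: t = remaining / I = 50.996 / 16.81 = 3.034 hr

3.034 hr


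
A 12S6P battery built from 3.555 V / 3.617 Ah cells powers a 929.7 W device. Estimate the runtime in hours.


Step 1: E_pack = Ns * V_cell * Np * C_cell = 12 * 3.555 * 6 * 3.617 = 925.81 Wh
Step 2: t = E_pack / P = 925.81 / 929.7 = 0.9958 hr

0.9958 hr


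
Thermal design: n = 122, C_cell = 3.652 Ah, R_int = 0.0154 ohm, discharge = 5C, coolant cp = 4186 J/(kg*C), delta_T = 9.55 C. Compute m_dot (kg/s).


Step 1: I = 5 * 3.652 = 18.26 A
Step 2: Q_cell = I^2 * R = 18.26^2 * 0.0154 = 5.1348 W
Step 3: Q_total = 122 * 5.1348 = 626.45 W
Step 4: m_dot = Q_total / (cp * dT) = 626.45 / (4186 * 9.55) = 0.01567 kg/s

0.01567 kg/s


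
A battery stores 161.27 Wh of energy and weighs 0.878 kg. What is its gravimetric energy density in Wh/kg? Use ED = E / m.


Specific energy = 161.27 Wh / 0.878 kg = 183.7 Wh/kg

183.7 Wh/kg


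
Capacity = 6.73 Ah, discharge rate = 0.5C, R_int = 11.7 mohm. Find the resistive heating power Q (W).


Convert: R = 11.7 mohm = 0.0117 ohm
Step 1: I = C_rate * capacity = 0.5 * 6.73 = 3.365 A
Step 2: Q = I^2 * R = 3.365^2 * 0.0117 = 11.323 * 0.0117 = 0.1325 W

0.1325 W


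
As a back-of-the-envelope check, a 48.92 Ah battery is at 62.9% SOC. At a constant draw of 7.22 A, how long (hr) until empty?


Step 1: remaining = SOC/100 * C_total = 62.9/100 * 48.92 = 30.771 Ah
Step 2: t = remaining / I = 30.771 / 7.22 = 4.262 hr

4.262 hr


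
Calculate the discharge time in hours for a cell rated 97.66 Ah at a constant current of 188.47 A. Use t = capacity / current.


Runtime = 97.66 Ah / 188.47 A = 0.5182 hr

0.5182 hr


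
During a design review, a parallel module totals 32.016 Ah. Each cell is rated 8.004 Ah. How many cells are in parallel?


n = C_total / C_cell = 32.016 / 8.004 = 4

4


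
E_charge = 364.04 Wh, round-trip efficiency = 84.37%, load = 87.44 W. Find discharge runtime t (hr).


Step 1: E_discharge = eta/100 * E_charge = 84.37/100 * 364.04 = 307.14 Wh
Step 2: t = E_discharge / P = 307.14 / 87.44 = 3.513 hr

3.513 hr


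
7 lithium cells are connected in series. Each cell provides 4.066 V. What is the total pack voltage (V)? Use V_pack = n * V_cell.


Series voltages add: 7 * 4.066 V = 28.462 V

28.462 V


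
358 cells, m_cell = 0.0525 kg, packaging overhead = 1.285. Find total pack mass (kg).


m_pack = n * m_cell * overhead = 358 * 0.0525 * 1.285 = 24.15 kg

24.15 kg


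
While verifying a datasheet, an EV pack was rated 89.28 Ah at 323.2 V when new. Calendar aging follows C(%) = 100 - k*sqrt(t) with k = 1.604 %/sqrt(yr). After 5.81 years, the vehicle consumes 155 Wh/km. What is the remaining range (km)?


Step 1: capacity retention = 100 - 1.604 * sqrt(5.81) = 100 - 1.604 * 2.4104 = 96.134%
Step 2: C_now = 89.28 * 96.134/100 = 85.828 Ah
Step 3: E_pack = V * C_now = 323.2 * 85.828 = 27740 Wh
Step 4: range = E_pack / consumption = 27740 / 155 = 179.0 km

179.0 km


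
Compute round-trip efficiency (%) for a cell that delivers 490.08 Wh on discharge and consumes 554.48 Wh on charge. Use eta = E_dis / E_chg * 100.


Round-trip efficiency = 490.08/554.48 * 100% = 88.39%

88.39%


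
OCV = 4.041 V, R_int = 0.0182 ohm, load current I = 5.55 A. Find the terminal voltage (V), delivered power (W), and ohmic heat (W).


Step 1: V_terminal = OCV - I*R = 4.041 - 5.55 * 0.0182 = 3.94 V
Step 2: P_out = V_terminal * I = 3.94 * 5.55 = 21.87 W
Step 3: Q = I^2 * R = 5.55^2 * 0.0182 = 0.5606 W

V=3.94 V, P=21.87 W, Q=0.5606 W


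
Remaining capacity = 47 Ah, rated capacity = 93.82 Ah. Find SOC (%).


SOC = (remaining / total) * 100 = (47 / 93.82) * 100 = 50.10%

50.10%


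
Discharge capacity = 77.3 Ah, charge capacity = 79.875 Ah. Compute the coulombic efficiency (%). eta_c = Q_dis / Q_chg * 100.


Coulombic efficiency = 77.3/79.875 * 100% = 96.78%

96.78%


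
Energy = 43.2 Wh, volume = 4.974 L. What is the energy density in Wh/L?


ED = E / V = 43.2 / 4.974 = 8.685 Wh/L

8.685 Wh/L


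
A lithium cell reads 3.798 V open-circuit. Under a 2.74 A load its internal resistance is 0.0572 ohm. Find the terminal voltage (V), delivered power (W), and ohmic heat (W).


Step 1: V_terminal = OCV - I*R = 3.798 - 2.74 * 0.0572 = 3.6413 V
Step 2: P_out = V_terminal * I = 3.6413 * 2.74 = 9.977 W
Step 3: Q = I^2 * R = 2.74^2 * 0.0572 = 0.4294 W

V=3.6413 V, P=9.977 W, Q=0.4294 W


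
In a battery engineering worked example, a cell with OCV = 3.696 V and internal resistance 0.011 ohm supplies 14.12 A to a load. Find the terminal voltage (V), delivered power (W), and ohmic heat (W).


Step 1: V_terminal = OCV - I*R = 3.696 - 14.12 * 0.011 = 3.5407 V
Step 2: P_out = V_terminal * I = 3.5407 * 14.12 = 49.99 W
Step 3: Q = I^2 * R = 14.12^2 * 0.011 = 2.193 W

V=3.5407 V, P=49.99 W, Q=2.193 W


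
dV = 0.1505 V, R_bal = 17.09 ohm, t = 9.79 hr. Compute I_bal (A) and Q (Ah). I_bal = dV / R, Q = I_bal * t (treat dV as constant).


First, Ohm's law: I_bal = 0.1505 V / 17.09 ohm = 0.0088063 A
Then Q = I * t = 0.0088063 A * 9.79 hr = 0.08621 Ah

I=0.0088063 A, Q=0.08621 Ah


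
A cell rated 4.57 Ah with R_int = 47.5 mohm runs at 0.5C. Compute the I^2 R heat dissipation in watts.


Convert: R = 47.5 mohm = 0.0475 ohm
Step 1: I = C_rate * capacity = 0.5 * 4.57 = 2.285 A
Step 2: Q = I^2 * R = 2.285^2 * 0.0475 = 5.2212 * 0.0475 = 0.2480 W

0.2480 W


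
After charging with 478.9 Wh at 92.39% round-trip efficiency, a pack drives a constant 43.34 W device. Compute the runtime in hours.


Step 1: E_discharge = eta/100 * E_charge = 92.39/100 * 478.9 = 442.46 Wh
Step 2: t = E_discharge / P = 442.46 / 43.34 = 10.21 hr

10.21 hr


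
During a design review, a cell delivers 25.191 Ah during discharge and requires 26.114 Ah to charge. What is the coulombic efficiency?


eta_c = Q_dis / Q_chg * 100 = 25.191 / 26.114 * 100 = 96.47%

96.47%


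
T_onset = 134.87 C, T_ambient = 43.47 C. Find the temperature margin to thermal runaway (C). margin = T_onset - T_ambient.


Safety margin = 134.87 C - 43.47 C = 91.4 C

91.4 C


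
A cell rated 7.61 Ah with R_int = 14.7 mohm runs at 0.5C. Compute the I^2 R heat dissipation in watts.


Convert: R = 14.7 mohm = 0.0147 ohm
Step 1: I = C_rate * capacity = 0.5 * 7.61 = 3.805 A
Step 2: Q = I^2 * R = 3.805^2 * 0.0147 = 14.478 * 0.0147 = 0.2128 W

0.2128 W


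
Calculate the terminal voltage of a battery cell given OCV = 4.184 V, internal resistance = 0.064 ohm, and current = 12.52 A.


IR drop = 12.52 * 0.064 = 0.80128 V
V = 4.184 - 0.80128 = 3.383 V

3.383 V


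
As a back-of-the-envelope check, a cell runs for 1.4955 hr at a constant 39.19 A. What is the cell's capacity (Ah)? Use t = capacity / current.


C = I * t = 39.19 * 1.4955 = 58.61 Ah

58.61 Ah


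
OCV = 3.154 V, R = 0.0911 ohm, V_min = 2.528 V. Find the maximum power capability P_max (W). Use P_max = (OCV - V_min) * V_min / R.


dV = OCV - V_min = 0.626 V (so I_max = dV / R)
P_max = dV * V_min / R = 0.626 * 2.528 / 0.0911 = 17.37 W

17.37 W


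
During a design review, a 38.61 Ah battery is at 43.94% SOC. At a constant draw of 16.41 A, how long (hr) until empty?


Step 1: remaining = SOC/100 * C_total = 43.94/100 * 38.61 = 16.965 Ah
Step 2: t = remaining / I = 16.965 / 16.41 = 1.034 hr

1.034 hr


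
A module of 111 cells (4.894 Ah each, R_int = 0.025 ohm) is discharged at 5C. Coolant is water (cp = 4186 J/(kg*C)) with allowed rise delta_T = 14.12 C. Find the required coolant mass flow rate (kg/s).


Step 1: I = 5 * 4.894 = 24.47 A
Step 2: Q_cell = I^2 * R = 24.47^2 * 0.025 = 14.97 W
Step 3: Q_total = 111 * 14.97 = 1661.7 W
Step 4: m_dot = Q_total / (cp * dT) = 1661.7 / (4186 * 14.12) = 0.02811 kg/s

0.02811 kg/s


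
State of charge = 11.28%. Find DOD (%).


DOD = 100 - SOC = 100 - 11.28 = 88.72%

88.72%


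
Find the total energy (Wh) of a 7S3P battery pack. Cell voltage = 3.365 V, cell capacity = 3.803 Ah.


E = Ns * Vcell * Np * Ccell = 7 * 3.365 * 3 * 3.803 = 268.7 Wh

268.7 Wh


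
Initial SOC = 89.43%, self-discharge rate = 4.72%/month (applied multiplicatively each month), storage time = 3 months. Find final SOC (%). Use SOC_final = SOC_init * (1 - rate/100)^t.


Monthly retention factor = 1 - 4.72/100 = 0.9528
Over 3 months: factor^3 = 0.86498
SOC_final = 89.43 * 0.86498 = 77.36%

77.36%


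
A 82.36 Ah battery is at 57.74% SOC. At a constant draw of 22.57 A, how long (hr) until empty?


Step 1: remaining = SOC/100 * C_total = 57.74/100 * 82.36 = 47.555 Ah
Step 2: t = remaining / I = 47.555 / 22.57 = 2.107 hr

2.107 hr


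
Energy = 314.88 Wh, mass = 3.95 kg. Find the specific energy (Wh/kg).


Specific energy = 314.88 Wh / 3.95 kg = 79.72 Wh/kg

79.72 Wh/kg


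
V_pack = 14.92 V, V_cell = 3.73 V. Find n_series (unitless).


Rearranging: n = V_pack / V_cell = 14.92 / 3.73 = 4 cells

4


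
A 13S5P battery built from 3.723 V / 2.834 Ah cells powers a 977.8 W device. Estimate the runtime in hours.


Step 1: E_pack = Ns * V_cell * Np * C_cell = 13 * 3.723 * 5 * 2.834 = 685.81 Wh
Step 2: t = E_pack / P = 685.81 / 977.8 = 0.7014 hr

0.7014 hr


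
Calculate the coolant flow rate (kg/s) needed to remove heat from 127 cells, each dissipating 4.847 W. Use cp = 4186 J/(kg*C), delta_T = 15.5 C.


Q_total = 127 * 4.847 = 615.57 W
m_dot = Q_total / (cp * dT) = 615.57 / (4186 * 15.5) = 0.009487 kg/s

0.009487 kg/s


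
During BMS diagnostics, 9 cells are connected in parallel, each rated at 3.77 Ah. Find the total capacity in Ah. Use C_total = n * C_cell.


Parallel capacities add: 9 * 3.77 Ah = 33.93 Ah

33.93 Ah


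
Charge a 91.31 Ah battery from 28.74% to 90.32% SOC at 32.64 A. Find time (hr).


delta_Ah = 91.31 * (90.32 - 28.74) / 100 = 56.229 Ah
t = delta_Ah / I = 56.229 / 32.64 = 1.723 hr

1.723 hr


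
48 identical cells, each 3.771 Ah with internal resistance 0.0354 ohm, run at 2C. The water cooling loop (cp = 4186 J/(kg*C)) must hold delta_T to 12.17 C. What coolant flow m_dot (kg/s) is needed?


Step 1: I = 2 * 3.771 = 7.542 A
Step 2: Q_cell = I^2 * R = 7.542^2 * 0.0354 = 2.0136 W
Step 3: Q_total = 48 * 2.0136 = 96.653 W
Step 4: m_dot = Q_total / (cp * dT) = 96.653 / (4186 * 12.17) = 0.001897 kg/s

0.001897 kg/s


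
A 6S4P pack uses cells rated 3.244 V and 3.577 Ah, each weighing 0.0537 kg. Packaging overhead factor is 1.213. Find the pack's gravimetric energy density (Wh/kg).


Step 1: V_pack = 6 * 3.244 = 19.464 V
Step 2: C_pack = 4 * 3.577 = 14.308 Ah
Step 3: E_pack = V_pack * C_pack = 19.464 * 14.308 = 278.49 Wh
Step 4: m_pack = 6 * 4 * 0.0537 * 1.213 = 1.5633 kg
Step 5: ED = E_pack / m_pack = 278.49 / 1.5633 = 178.1 Wh/kg

178.1 Wh/kg


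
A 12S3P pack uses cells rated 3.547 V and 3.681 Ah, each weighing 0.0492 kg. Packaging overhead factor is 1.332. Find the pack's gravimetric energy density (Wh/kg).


Step 1: V_pack = 12 * 3.547 = 42.564 V
Step 2: C_pack = 3 * 3.681 = 11.043 Ah
Step 3: E_pack = V_pack * C_pack = 42.564 * 11.043 = 470.03 Wh
Step 4: m_pack = 12 * 3 * 0.0492 * 1.332 = 2.3592 kg
Step 5: ED = E_pack / m_pack = 470.03 / 2.3592 = 199.2 Wh/kg

199.2 Wh/kg


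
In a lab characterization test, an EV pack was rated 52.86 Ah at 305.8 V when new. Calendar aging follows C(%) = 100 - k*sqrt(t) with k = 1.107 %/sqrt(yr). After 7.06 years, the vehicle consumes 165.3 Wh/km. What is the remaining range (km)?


Step 1: capacity retention = 100 - 1.107 * sqrt(7.06) = 100 - 1.107 * 2.6571 = 97.059%
Step 2: C_now = 52.86 * 97.059/100 = 51.305 Ah
Step 3: E_pack = V * C_now = 305.8 * 51.305 = 15689 Wh
Step 4: range = E_pack / consumption = 15689 / 165.3 = 94.91 km

94.91 km


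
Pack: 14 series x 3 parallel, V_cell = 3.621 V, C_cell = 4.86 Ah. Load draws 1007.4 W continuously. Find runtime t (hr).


Step 1: E_pack = Ns * V_cell * Np * C_cell = 14 * 3.621 * 3 * 4.86 = 739.12 Wh
Step 2: t = E_pack / P = 739.12 / 1007.4 = 0.7337 hr

0.7337 hr


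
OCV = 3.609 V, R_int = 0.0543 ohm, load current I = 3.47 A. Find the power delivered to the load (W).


Step 1: V_terminal = OCV - I*R = 3.609 - 3.47 * 0.0543 = 3.4206 V
Step 2: P_out = V_terminal * I = 3.4206 * 3.47 = 11.87 W

11.87 W


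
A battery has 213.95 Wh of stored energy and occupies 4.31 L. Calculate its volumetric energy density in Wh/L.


ED = E / V = 213.95 / 4.31 = 49.64 Wh/L

49.64 Wh/L


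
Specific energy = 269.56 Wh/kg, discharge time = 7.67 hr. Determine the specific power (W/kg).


Specific power = 269.56 Wh/kg / 7.67 hr = 35.14 W/kg

35.14 W/kg


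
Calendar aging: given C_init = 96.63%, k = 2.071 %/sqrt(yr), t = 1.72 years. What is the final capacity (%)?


Step 1: sqrt(1.72 yr) = 1.3115
Step 2: drop = 2.071 * 1.3115 = 2.7161
Step 3: C_final = 96.63 - 2.7161 = 93.91%

93.91%


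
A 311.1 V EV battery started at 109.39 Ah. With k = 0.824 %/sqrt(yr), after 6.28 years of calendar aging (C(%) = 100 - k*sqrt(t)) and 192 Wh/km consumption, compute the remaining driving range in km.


Step 1: capacity retention = 100 - 0.824 * sqrt(6.28) = 100 - 0.824 * 2.506 = 97.935%
Step 2: C_now = 109.39 * 97.935/100 = 107.13 Ah
Step 3: E_pack = V * C_now = 311.1 * 107.13 = 33328 Wh
Step 4: range = E_pack / consumption = 33328 / 192 = 173.6 km

173.6 km


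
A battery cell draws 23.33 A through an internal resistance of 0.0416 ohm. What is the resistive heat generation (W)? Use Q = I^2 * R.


Q = I^2 * R = 23.33^2 * 0.0416 = 22.64 W

22.64 W


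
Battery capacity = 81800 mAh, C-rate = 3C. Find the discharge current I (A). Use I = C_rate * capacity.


Convert: capacity = 81800 mAh = 81.8 Ah
I = C_rate * capacity = 3 * 81.8 = 245.4 A

245.4 A


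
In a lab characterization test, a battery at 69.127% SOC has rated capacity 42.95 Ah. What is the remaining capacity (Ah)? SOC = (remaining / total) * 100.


remaining = SOC / 100 * total = 69.127 / 100 * 42.95 = 29.69 Ah

29.69 Ah


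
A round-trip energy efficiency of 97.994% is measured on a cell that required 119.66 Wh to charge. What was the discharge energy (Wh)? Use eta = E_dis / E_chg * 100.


E_dis = eta/100 * E_chg = 97.994/100 * 119.66 = 117.3 Wh

117.3 Wh


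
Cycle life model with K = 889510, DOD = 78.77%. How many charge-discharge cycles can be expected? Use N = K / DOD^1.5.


DOD^1.5 = 699.1
N = K / DOD^1.5 = 889510 / 699.1 = 1272

1272 cycles


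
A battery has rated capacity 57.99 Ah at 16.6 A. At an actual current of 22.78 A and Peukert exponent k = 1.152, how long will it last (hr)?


t_rated = C / I_rated = 57.99 / 16.6 = 3.4934 hr
(I_rated/I)^k = (0.72871)^1.152 = 0.69449
t = t_rated * (I_rated/I)^k = 3.4934 * 0.69449 = 2.426 hr

2.426 hr


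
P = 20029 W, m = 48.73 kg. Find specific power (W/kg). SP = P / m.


Specific power = 20029 W / 48.73 kg = 411.0 W/kg

411.0 W/kg


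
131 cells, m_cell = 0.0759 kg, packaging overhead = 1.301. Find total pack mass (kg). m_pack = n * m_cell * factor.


m_pack = n * m_cell * overhead = 131 * 0.0759 * 1.301 = 12.94 kg

12.94 kg


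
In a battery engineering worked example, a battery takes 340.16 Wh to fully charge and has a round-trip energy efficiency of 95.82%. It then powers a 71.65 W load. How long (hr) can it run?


Step 1: E_discharge = eta/100 * E_charge = 95.82/100 * 340.16 = 325.94 Wh
Step 2: t = E_discharge / P = 325.94 / 71.65 = 4.549 hr

4.549 hr


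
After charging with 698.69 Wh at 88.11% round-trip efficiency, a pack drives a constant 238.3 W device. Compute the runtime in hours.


Step 1: E_discharge = eta/100 * E_charge = 88.11/100 * 698.69 = 615.62 Wh
Step 2: t = E_discharge / P = 615.62 / 238.3 = 2.583 hr

2.583 hr


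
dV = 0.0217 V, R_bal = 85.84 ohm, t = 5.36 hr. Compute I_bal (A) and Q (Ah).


First, Ohm's law: I_bal = 0.0217 V / 85.84 ohm = 2.5280e-04 A
Then Q = I * t = 2.5280e-04 A * 5.36 hr = 0.001355 Ah

I=2.5280e-04 A, Q=0.001355 Ah


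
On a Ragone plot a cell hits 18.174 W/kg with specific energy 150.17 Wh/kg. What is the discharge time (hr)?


t = E / P = 150.17 / 18.174 = 8.263 hr

8.263 hr


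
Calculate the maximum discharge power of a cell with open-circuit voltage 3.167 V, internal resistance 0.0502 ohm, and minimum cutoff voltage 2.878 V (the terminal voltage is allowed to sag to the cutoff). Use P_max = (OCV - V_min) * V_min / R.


P_max = (OCV - V_min) * V_min / R = (3.167 - 2.878) * 2.878 / 0.0502 = 0.289 * 2.878 / 0.0502 = 16.57 W

16.57 W


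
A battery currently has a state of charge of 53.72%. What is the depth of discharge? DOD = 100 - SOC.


DOD = 100 - SOC = 100 - 53.72 = 46.28%

46.28%


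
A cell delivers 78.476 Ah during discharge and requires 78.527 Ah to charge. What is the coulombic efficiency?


eta_c = Q_dis / Q_chg * 100 = 78.476 / 78.527 * 100 = 99.94%

99.94%


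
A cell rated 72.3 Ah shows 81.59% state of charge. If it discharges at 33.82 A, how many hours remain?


Step 1: remaining = SOC/100 * C_total = 81.59/100 * 72.3 = 58.99 Ah
Step 2: t = remaining / I = 58.99 / 33.82 = 1.744 hr

1.744 hr


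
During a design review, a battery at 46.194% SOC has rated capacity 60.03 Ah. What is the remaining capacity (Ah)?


remaining = SOC / 100 * total = 46.194 / 100 * 60.03 = 27.73 Ah

27.73 Ah


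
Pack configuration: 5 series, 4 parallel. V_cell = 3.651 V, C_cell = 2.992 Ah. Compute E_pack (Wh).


V_pack = 5 * 3.651 = 18.255 V
C_pack = 4 * 2.992 = 11.968 Ah
E = V_pack * C_pack = 18.255 * 11.968 = 218.5 Wh

218.5 Wh


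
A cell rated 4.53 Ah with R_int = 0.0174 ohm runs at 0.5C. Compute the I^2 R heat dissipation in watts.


Step 1: I = C_rate * capacity = 0.5 * 4.53 = 2.265 A
Step 2: Q = I^2 * R = 2.265^2 * 0.0174 = 5.1302 * 0.0174 = 0.08927 W

0.08927 W


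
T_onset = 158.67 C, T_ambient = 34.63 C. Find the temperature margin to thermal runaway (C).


Safety margin = 158.67 C - 34.63 C = 124.04 C

124.04 C


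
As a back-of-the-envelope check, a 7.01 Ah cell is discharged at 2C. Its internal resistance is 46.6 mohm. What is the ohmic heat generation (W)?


Convert: R = 46.6 mohm = 0.0466 ohm
Step 1: I = C_rate * capacity = 2 * 7.01 = 14.02 A
Step 2: Q = I^2 * R = 14.02^2 * 0.0466 = 196.56 * 0.0466 = 9.160 W

9.160 W


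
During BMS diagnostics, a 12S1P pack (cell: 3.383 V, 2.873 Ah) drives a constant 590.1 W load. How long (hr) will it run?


Step 1: E_pack = Ns * V_cell * Np * C_cell = 12 * 3.383 * 1 * 2.873 = 116.63 Wh
Step 2: t = E_pack / P = 116.63 / 590.1 = 0.1976 hr

0.1976 hr


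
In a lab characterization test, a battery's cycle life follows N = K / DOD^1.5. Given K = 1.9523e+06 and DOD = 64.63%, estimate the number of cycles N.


DOD^1.5 = 519.58
N = K / DOD^1.5 = 1.9523e+06 / 519.58 = 3757

3757 cycles


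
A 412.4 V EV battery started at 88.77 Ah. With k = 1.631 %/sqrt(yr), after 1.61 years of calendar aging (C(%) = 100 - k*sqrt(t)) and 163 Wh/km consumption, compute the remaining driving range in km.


Step 1: capacity retention = 100 - 1.631 * sqrt(1.61) = 100 - 1.631 * 1.2689 = 97.93%
Step 2: C_now = 88.77 * 97.93/100 = 86.932 Ah
Step 3: E_pack = V * C_now = 412.4 * 86.932 = 35851 Wh
Step 4: range = E_pack / consumption = 35851 / 163 = 219.9 km

219.9 km


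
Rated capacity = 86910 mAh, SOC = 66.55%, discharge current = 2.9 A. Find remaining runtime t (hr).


Convert: C_total = 86910 mAh = 86.91 Ah
Step 1: remaining = SOC/100 * C_total = 66.55/100 * 86.91 = 57.839 Ah
Step 2: t = remaining / I = 57.839 / 2.9 = 19.94 hr

19.94 hr


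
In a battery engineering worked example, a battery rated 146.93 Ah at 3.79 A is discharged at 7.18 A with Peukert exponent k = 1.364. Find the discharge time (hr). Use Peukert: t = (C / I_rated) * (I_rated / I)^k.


Step 1: t_rated = C / I_rated = 146.93 / 3.79 = 38.768 hr
Step 2: ratio = 3.79 / 7.18 = 0.52786
Step 3: ratio^k = 0.52786^1.364 = 0.41833
Step 4: t = t_rated * ratio^k = 38.768 * 0.41833 = 16.22 hr

16.22 hr


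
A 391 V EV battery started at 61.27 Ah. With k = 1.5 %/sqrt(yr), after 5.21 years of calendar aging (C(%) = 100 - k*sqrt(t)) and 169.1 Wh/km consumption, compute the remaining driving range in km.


Step 1: capacity retention = 100 - 1.5 * sqrt(5.21) = 100 - 1.5 * 2.2825 = 96.576%
Step 2: C_now = 61.27 * 96.576/100 = 59.172 Ah
Step 3: E_pack = V * C_now = 391 * 59.172 = 23136 Wh
Step 4: range = E_pack / consumption = 23136 / 169.1 = 136.8 km

136.8 km


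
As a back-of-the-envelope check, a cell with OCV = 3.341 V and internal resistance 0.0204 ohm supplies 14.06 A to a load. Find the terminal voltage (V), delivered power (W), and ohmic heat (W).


Step 1: V_terminal = OCV - I*R = 3.341 - 14.06 * 0.0204 = 3.0542 V
Step 2: P_out = V_terminal * I = 3.0542 * 14.06 = 42.94 W
Step 3: Q = I^2 * R = 14.06^2 * 0.0204 = 4.033 W

V=3.0542 V, P=42.94 W, Q=4.033 W


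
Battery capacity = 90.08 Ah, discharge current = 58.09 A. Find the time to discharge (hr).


Runtime = 90.08 Ah / 58.09 A = 1.551 hr

1.551 hr


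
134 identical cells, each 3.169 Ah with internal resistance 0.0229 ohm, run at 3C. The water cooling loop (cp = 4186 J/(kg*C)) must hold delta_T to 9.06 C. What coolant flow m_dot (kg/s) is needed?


Step 1: I = 3 * 3.169 = 9.507 A
Step 2: Q_cell = I^2 * R = 9.507^2 * 0.0229 = 2.0698 W
Step 3: Q_total = 134 * 2.0698 = 277.35 W
Step 4: m_dot = Q_total / (cp * dT) = 277.35 / (4186 * 9.06) = 0.007313 kg/s

0.007313 kg/s


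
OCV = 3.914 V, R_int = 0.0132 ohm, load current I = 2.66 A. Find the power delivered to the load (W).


Step 1: V_terminal = OCV - I*R = 3.914 - 2.66 * 0.0132 = 3.8789 V
Step 2: P_out = V_terminal * I = 3.8789 * 2.66 = 10.32 W

10.32 W


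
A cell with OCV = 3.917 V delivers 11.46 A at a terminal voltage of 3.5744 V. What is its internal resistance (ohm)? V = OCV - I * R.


R = (OCV - V) / I = (3.917 - 3.5744) / 11.46 = 0.02990 ohm

0.02990 ohm


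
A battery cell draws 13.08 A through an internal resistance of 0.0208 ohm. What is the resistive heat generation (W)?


Q = I^2 * R = 13.08^2 * 0.0208 = 3.559 W

3.559 W


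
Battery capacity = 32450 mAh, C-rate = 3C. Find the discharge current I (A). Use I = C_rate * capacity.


Convert: capacity = 32450 mAh = 32.45 Ah
At 3C: I = 3 * 32.45 Ah = 97.35 A

97.35 A


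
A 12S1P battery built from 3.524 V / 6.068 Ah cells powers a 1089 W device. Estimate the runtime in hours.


Step 1: E_pack = Ns * V_cell * Np * C_cell = 12 * 3.524 * 1 * 6.068 = 256.6 Wh
Step 2: t = E_pack / P = 256.6 / 1089 = 0.2356 hr

0.2356 hr


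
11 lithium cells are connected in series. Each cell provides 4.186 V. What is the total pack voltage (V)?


With 11 cells in series at 4.186 V each, V_pack = 46.046 V

46.046 V


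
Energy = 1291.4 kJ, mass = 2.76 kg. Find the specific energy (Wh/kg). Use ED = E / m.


Convert: E = 1291.4 kJ = 358.72 Wh
ED = E / m = 358.72 / 2.76 = 130.0 Wh/kg

130.0 Wh/kg


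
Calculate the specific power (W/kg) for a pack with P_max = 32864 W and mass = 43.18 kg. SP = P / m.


SP = P / m = 32864 / 43.18 = 761.1 W/kg

761.1 W/kg


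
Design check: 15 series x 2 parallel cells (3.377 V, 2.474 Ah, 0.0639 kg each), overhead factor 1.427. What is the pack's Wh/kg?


Step 1: V_pack = 15 * 3.377 = 50.655 V
Step 2: C_pack = 2 * 2.474 = 4.948 Ah
Step 3: E_pack = V_pack * C_pack = 50.655 * 4.948 = 250.64 Wh
Step 4: m_pack = 15 * 2 * 0.0639 * 1.427 = 2.7356 kg
Step 5: ED = E_pack / m_pack = 250.64 / 2.7356 = 91.62 Wh/kg

91.62 Wh/kg


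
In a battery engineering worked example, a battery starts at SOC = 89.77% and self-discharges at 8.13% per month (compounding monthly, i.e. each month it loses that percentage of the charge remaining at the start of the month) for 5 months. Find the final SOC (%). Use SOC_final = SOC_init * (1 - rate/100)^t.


Monthly retention factor = 1 - 8.13/100 = 0.9187
Over 5 months: factor^5 = 0.65444
SOC_final = 89.77 * 0.65444 = 58.75%

58.75%
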